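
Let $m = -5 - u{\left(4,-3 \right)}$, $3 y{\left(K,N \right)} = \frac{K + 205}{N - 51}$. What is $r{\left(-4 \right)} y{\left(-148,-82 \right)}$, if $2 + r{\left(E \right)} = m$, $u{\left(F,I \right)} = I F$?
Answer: $- \frac{5}{7} \approx -0.71429$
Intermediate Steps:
$u{\left(F,I \right)} = F I$
$y{\left(K,N \right)} = \frac{205 + K}{3 \left(-51 + N\right)}$ ($y{\left(K,N \right)} = \frac{\left(K + 205\right) \frac{1}{N - 51}}{3} = \frac{\left(205 + K\right) \frac{1}{-51 + N}}{3} = \frac{\frac{1}{-51 + N} \left(205 + K\right)}{3} = \frac{205 + K}{3 \left(-51 + N\right)}$)
$m = 7$ ($m = -5 - 4 \left(-3\right) = -5 - -12 = -5 + 12 = 7$)
$r{\left(E \right)} = 5$ ($r{\left(E \right)} = -2 + 7 = 5$)
$r{\left(-4 \right)} y{\left(-148,-82 \right)} = 5 \frac{205 - 148}{3 \left(-51 - 82\right)} = 5 \cdot \frac{1}{3} \frac{1}{-133} \cdot 57 = 5 \cdot \frac{1}{3} \left(- \frac{1}{133}\right) 57 = 5 \left(- \frac{1}{7}\right) = - \frac{5}{7}$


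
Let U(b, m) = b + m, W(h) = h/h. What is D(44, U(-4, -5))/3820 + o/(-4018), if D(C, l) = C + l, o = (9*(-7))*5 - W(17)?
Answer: 134775/1534876 ≈ 0.087808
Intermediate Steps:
W(h) = 1
o = -316 (o = (9*(-7))*5 - 1*1 = -63*5 - 1 = -315 - 1 = -316)
D(44, U(-4, -5))/3820 + o/(-4018) = (44 + (-4 - 5))/3820 - 316/(-4018) = (44 - 9)*(1/3820) - 316*(-1/4018) = 35*(1/3820) + 158/2009 = 7/764 + 158/2009 = 134775/1534876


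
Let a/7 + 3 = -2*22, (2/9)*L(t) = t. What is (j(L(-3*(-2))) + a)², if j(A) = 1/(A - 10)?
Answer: 31270464/289 ≈ 1.0820e+5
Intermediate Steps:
L(t) = 9*t/2
j(A) = 1/(-10 + A)
a = -329 (a = -21 + 7*(-2*22) = -21 + 7*(-44) = -21 - 308 = -329)
(j(L(-3*(-2))) + a)² = (1/(-10 + 9*(-3*(-2))/2) - 329)² = (1/(-10 + (9/2)*6) - 329)² = (1/(-10 + 27) - 329)² = (1/17 - 329)² = (-5592/17)² = 31270464/289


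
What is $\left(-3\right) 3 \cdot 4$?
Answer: $-36$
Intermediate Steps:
$\left(-3\right) 3 \cdot 4 = \left(-9\right) 4 = -36$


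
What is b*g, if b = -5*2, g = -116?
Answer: 1160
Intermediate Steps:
b = -10
b*g = -10*(-116) = 1160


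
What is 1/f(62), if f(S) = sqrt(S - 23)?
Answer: sqrt(39)/39 ≈ 0.16013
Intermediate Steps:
f(S) = sqrt(-23 + S)
1/f(62) = 1/(sqrt(-23 + 62)) = 1/(sqrt(39)) = sqrt(39)/39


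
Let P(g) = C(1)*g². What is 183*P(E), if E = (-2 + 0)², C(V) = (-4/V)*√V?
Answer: -11712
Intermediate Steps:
C(V) = -4/√V
E = 4 (E = (-2)² = 4)
P(g) = -4*g² (P(g) = (-4/√1)*g² = (-4*1)*g² = -4*g²)
183*P(E) = 183*(-4*4²) = 183*(-4*16) = 183*(-64) = -11712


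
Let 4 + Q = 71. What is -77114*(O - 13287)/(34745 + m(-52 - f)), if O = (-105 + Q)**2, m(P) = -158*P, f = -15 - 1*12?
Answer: 913261102/38695 ≈ 23602.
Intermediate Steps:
f = -27 (f = -15 - 12 = -27)
Q = 67 (Q = -4 + 71 = 67)
O = 1444 (O = (-105 + 67)**2 = (-38)**2 = 1444)
-77114*(O - 13287)/(34745 + m(-52 - f)) = -77114*(1444 - 13287)/(34745 - 158*(-52 - 1*(-27))) = -77114*(-11843/(34745 - 158*(-52 + 27))) = -77114*(-11843/(34745 - 158*(-25))) = -77114*(-11843/(34745 + 3950)) = -77114/(38695*(-1/11843)) = -77114/(-38695/11843) = -77114*(-11843/38695) = 913261102/38695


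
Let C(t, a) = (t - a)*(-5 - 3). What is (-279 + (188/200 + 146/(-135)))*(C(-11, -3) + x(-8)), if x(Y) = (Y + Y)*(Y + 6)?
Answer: -6029456/225 ≈ -26798.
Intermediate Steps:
C(t, a) = -8*t + 8*a (C(t, a) = (t - a)*(-8) = -8*t + 8*a)
x(Y) = 2*Y*(6 + Y) (x(Y) = (2*Y)*(6 + Y) = 2*Y*(6 + Y))
(-279 + (188/200 + 146/(-135)))*(C(-11, -3) + x(-8)) = (-279 + (188/200 + 146/(-135)))*((-8*(-11) + 8*(-3)) + 2*(-8)*(6 - 8)) = (-279 + (188*(1/200) + 146*(-1/135)))*((88 - 24) + 2*(-8)*(-2)) = (-279 + (47/50 - 146/135))*(64 + 32) = (-279 - 191/1350)*96 = -376841/1350*96 = -6029456/225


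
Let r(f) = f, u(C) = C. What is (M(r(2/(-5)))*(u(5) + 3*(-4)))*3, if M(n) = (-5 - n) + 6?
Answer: -147/5 ≈ -29.400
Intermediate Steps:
M(n) = 1 - n
(M(r(2/(-5)))*(u(5) + 3*(-4)))*3 = ((1 - 2/(-5))*(5 + 3*(-4)))*3 = ((1 - 2*(-1)/5)*(5 - 12))*3 = ((1 - 1*(-2/5))*(-7))*3 = ((1 + 2/5)*(-7))*3 = ((7/5)*(-7))*3 = -49/5*3 = -147/5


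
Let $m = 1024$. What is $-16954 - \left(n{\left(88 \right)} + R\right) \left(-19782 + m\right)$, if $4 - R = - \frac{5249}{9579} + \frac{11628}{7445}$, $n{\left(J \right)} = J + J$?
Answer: $\frac{238227632225624}{71315655} \approx 3.3405 \cdot 10^{6}$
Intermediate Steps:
$n{\left(J \right)} = 2 J$
$R = \frac{212956813}{71315655}$ ($R = 4 - \left(- \frac{5249}{9579} + \frac{11628}{7445}\right) = 4 - \frac{72305807}{71315655} = \frac{212956813}{71315655} \approx 2.9861$)
$-16954 - \left(n{\left(88 \right)} + R\right) \left(-19782 + m\right) = -16954 - \left(2 \cdot 88 + \frac{212956813}{71315655}\right) \left(-19782 + 1024\right) = -16954 - \left(176 + \frac{212956813}{71315655}\right) \left(-18758\right) = -16954 - \frac{12764512093}{71315655} \left(-18758\right) = -16954 - - \frac{239436717840494}{71315655} = -16954 + \frac{239436717840494}{71315655} = \frac{238227632225624}{71315655}$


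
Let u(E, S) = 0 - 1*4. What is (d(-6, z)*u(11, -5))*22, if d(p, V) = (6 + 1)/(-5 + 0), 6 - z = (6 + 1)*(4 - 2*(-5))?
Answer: 616/5 ≈ 123.20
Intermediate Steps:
u(E, S) = -4 (u(E, S) = 0 - 4 = -4)
z = -92 (z = 6 - (6 + 1)*(4 - 2*(-5)) = 6 - 7*(4 + 10) = 6 - 7*14 = 6 - 1*98 = 6 - 98 = -92)
d(p, V) = -7/5 (d(p, V) = 7/(-5) = 7*(-1/5) = -7/5)
(d(-6, z)*u(11, -5))*22 = -7/5*(-4)*22 = (28/5)*22 = 616/5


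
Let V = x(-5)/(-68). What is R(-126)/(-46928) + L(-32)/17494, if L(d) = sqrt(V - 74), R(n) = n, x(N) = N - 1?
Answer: 9/3352 + I*sqrt(85442)/594796 ≈ 0.002685 + 0.00049144*I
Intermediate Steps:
x(N) = -1 + N
V = 3/34 (V = (-1 - 5)/(-68) = -6*(-1/68) = 3/34 ≈ 0.088235)
L(d) = I*sqrt(85442)/34 (L(d) = sqrt(3/34 - 74) = sqrt(-2513/34) = I*sqrt(85442)/34)
R(-126)/(-46928) + L(-32)/17494 = -126/(-46928) + (I*sqrt(85442)/34)/17494 = -126*(-1/46928) + (I*sqrt(85442)/34)*(1/17494) = 9/3352 + I*sqrt(85442)/594796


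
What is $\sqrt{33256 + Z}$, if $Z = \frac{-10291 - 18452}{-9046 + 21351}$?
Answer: $\frac{\sqrt{5035037876785}}{12305} \approx 182.36$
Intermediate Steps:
$Z = - \frac{28743}{12305} \approx -2.3359$
$\sqrt{33256 + Z} = \sqrt{33256 - \frac{28743}{12305}} = \sqrt{\frac{409186337}{12305}} = \frac{\sqrt{5035037876785}}{12305}$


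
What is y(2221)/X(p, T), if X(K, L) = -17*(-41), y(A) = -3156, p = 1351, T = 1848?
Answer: -3156/697 ≈ -4.5280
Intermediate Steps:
X(K, L) = 697
y(2221)/X(p, T) = -3156/697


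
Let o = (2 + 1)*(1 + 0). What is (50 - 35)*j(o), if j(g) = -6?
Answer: -90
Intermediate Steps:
o = 3 (o = 3*1 = 3)
(50 - 35)*j(o) = (50 - 35)*(-6) = 15*(-6) = -90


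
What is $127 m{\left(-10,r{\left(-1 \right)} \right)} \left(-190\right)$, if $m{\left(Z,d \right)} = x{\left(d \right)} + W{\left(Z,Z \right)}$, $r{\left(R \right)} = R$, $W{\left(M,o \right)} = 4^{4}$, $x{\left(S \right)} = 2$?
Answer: $-6225540$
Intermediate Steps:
$W{\left(M,o \right)} = 256$
$m{\left(Z,d \right)} = 258$ ($m{\left(Z,d \right)} = 2 + 256 = 258$)
$127 m{\left(-10,r{\left(-1 \right)} \right)} \left(-190\right) = 127 \cdot 258 \left(-190\right) = 32766 \left(-190\right) = -6225540$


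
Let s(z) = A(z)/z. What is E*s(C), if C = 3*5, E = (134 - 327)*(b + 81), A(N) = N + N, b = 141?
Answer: -85692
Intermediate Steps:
A(N) = 2*N
E = -42846 (E = (134 - 327)*(141 + 81) = -193*222 = -42846)
C = 15
s(z) = 2 (s(z) = (2*z)/z = 2)
E*s(C) = -42846*2 = -85692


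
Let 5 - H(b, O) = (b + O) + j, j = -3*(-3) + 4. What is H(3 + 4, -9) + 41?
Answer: 35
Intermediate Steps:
j = 13 (j = 9 + 4 = 13)
H(b, O) = -8 - O - b (H(b, O) = 5 - ((b + O) + 13) = 5 - ((O + b) + 13) = 5 - (13 + O + b) = 5 + (-13 - O - b) = -8 - O - b)
H(3 + 4, -9) + 41 = (-8 - 1*(-9) - (3 + 4)) + 41 = (-8 + 9 - 1*7) + 41 = (-8 + 9 - 7) + 41 = -6 + 41 = 35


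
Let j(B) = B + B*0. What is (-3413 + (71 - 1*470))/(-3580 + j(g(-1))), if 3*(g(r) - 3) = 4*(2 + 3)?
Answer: 11436/10711 ≈ 1.0677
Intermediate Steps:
g(r) = 29/3 (g(r) = 3 + (4*(2 + 3))/3 = 3 + (4*5)/3 = 3 + (⅓)*20 = 3 + 20/3 = 29/3)
j(B) = B (j(B) = B + 0 = B)
(-3413 + (71 - 1*470))/(-3580 + j(g(-1))) = (-3413 + (71 - 1*470))/(-3580 + 29/3) = (-3413 + (71 - 470))/(-10711/3) = (-3413 - 399)*(-3/10711) = -3812*(-3/10711) = 11436/10711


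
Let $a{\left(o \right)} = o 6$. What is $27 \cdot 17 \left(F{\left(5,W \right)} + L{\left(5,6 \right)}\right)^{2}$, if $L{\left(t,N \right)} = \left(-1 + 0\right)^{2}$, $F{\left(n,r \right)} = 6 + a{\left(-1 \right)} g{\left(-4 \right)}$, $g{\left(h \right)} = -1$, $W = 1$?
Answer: $77571$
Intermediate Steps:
$a{\left(o \right)} = 6 o$
$F{\left(n,r \right)} = 12$ ($F{\left(n,r \right)} = 6 + 6 \left(-1\right) \left(-1\right) = 6 - -6 = 6 + 6 = 12$)
$L{\left(t,N \right)} = 1$ ($L{\left(t,N \right)} = \left(-1\right)^{2} = 1$)
$27 \cdot 17 \left(F{\left(5,W \right)} + L{\left(5,6 \right)}\right)^{2} = 27 \cdot 17 \left(12 + 1\right)^{2} = 459 \cdot 13^{2} = 459 \cdot 169 = 77571$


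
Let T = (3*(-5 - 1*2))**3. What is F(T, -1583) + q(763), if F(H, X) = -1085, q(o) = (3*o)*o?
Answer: 1745422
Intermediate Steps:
q(o) = 3*o**2
T = -9261 (T = (3*(-5 - 2))**3 = (3*(-7))**3 = (-21)**3 = -9261)
F(T, -1583) + q(763) = -1085 + 3*763**2 = -1085 + 3*582169 = -1085 + 1746507 = 1745422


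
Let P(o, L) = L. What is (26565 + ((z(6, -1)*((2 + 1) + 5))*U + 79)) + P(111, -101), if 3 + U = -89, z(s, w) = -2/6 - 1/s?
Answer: 26911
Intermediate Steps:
z(s, w) = -⅓ - 1/s (z(s, w) = -2*⅙ - 1/s = -⅓ - 1/s)
U = -92 (U = -3 - 89 = -92)
(26565 + ((z(6, -1)*((2 + 1) + 5))*U + 79)) + P(111, -101) = (26565 + ((((⅓)*(-3 - 1*6)/6)*((2 + 1) + 5))*(-92) + 79)) - 101 = (26565 + ((((⅓)*(⅙)*(-3 - 6))*(3 + 5))*(-92) + 79)) - 101 = (26565 + ((((⅓)*(⅙)*(-9))*8)*(-92) + 79)) - 101 = (26565 + (-½*8*(-92) + 79)) - 101 = (26565 + (-4*(-92) + 79)) - 101 = (26565 + (368 + 79)) - 101 = (26565 + 447) - 101 = 27012 - 101 = 26911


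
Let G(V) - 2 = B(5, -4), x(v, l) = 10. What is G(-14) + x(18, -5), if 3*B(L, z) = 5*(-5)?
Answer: 11/3 ≈ 3.6667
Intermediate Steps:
B(L, z) = -25/3 (B(L, z) = (5*(-5))/3 = (⅓)*(-25) = -25/3)
G(V) = -19/3 (G(V) = 2 - 25/3 = -19/3)
G(-14) + x(18, -5) = -19/3 + 10 = 11/3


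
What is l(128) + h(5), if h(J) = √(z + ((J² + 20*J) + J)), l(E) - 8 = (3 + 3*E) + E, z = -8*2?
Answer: 523 + √114 ≈ 533.68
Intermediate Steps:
z = -16
l(E) = 11 + 4*E (l(E) = 8 + ((3 + 3*E) + E) = 8 + (3 + 4*E) = 11 + 4*E)
h(J) = √(-16 + J² + 21*J) (h(J) = √(-16 + ((J² + 20*J) + J)) = √(-16 + (J² + 21*J)) = √(-16 + J² + 21*J))
l(128) + h(5) = (11 + 4*128) + √(-16 + 5² + 21*5) = (11 + 512) + √(-16 + 25 + 105) = 523 + √114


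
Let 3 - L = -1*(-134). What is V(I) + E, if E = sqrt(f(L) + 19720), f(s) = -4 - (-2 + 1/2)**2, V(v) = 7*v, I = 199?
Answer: 1393 + sqrt(78855)/2 ≈ 1533.4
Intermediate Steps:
L = -131 (L = 3 - (-1)*(-134) = 3 - 1*134 = 3 - 134 = -131)
f(s) = -25/4 (f(s) = -4 - (-2 + 1/2)**2 = -4 - (-3/2)**2 = -4 - 1*9/4 = -4 - 9/4 = -25/4)
E = sqrt(78855)/2 (E = sqrt(-25/4 + 19720) = sqrt(78855/4) = sqrt(78855)/2 ≈ 140.41)
V(I) + E = 7*199 + sqrt(78855)/2 = 1393 + sqrt(78855)/2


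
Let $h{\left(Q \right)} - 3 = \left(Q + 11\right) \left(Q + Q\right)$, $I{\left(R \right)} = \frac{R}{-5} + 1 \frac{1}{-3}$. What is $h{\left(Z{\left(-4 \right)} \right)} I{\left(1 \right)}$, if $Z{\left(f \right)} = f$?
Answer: $\frac{424}{15} \approx 28.267$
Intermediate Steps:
$I{\left(R \right)} = - \frac{1}{3} - \frac{R}{5}$ ($I{\left(R \right)} = R \left(- \frac{1}{5}\right) + 1 \left(- \frac{1}{3}\right) = - \frac{R}{5} - \frac{1}{3} = - \frac{1}{3} - \frac{R}{5}$)
$h{\left(Q \right)} = 3 + 2 Q \left(11 + Q\right)$ ($h{\left(Q \right)} = 3 + \left(Q + 11\right) \left(Q + Q\right) = 3 + \left(11 + Q\right) 2 Q = 3 + 2 Q \left(11 + Q\right)$)
$h{\left(Z{\left(-4 \right)} \right)} I{\left(1 \right)} = \left(3 + 2 \left(-4\right)^{2} + 22 \left(-4\right)\right) \left(- \frac{1}{3} - \frac{1}{5}\right) = \left(3 + 2 \cdot 16 - 88\right) \left(- \frac{1}{3} - \frac{1}{5}\right) = \left(3 + 32 - 88\right) \left(- \frac{8}{15}\right) = \left(-53\right) \left(- \frac{8}{15}\right) = \frac{424}{15}$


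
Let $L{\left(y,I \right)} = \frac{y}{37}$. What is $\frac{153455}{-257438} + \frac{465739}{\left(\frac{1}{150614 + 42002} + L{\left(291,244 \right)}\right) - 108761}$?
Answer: $- \frac{973431621893956789}{199530146875040522} \approx -4.8786$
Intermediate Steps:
$L{\left(y,I \right)} = \frac{y}{37}$ ($L{\left(y,I \right)} = y \frac{1}{37} = \frac{y}{37}$)
$\frac{153455}{-257438} + \frac{465739}{\left(\frac{1}{150614 + 42002} + L{\left(291,244 \right)}\right) - 108761} = \frac{153455}{-257438} + \frac{465739}{\left(\frac{1}{150614 + 42002} + \frac{1}{37} \cdot 291\right) - 108761} = 153455 \left(- \frac{1}{257438}\right) + \frac{465739}{\left(\frac{1}{192616} + \frac{291}{37}\right) - 108761} = - \frac{153455}{257438} + \frac{465739}{\left(\frac{1}{192616} + \frac{291}{37}\right) - 108761} = - \frac{153455}{257438} + \frac{465739}{\frac{56051293}{7126792} - 108761} = - \frac{153455}{257438} + \frac{465739}{- \frac{775060973419}{7126792}} = - \frac{153455}{257438} + 465739 \left(- \frac{7126792}{775060973419}\right) = - \frac{153455}{257438} - \frac{3319224979288}{775060973419} = - \frac{973431621893956789}{199530146875040522}$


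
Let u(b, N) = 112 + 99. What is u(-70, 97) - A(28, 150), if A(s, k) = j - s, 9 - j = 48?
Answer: 278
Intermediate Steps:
j = -39 (j = 9 - 1*48 = 9 - 48 = -39)
u(b, N) = 211
A(s, k) = -39 - s
u(-70, 97) - A(28, 150) = 211 - (-39 - 1*28) = 211 - (-39 - 28) = 211 - 1*(-67) = 211 + 67 = 278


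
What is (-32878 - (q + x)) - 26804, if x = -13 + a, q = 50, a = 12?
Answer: -59731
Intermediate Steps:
x = -1 (x = -13 + 12 = -1)
(-32878 - (q + x)) - 26804 = (-32878 - (50 - 1)) - 26804 = (-32878 - 1*49) - 26804 = (-32878 - 49) - 26804 = -32927 - 26804 = -59731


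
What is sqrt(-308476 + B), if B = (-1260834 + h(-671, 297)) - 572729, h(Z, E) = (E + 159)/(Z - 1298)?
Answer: 3*I*sqrt(922733617927)/1969 ≈ 1463.6*I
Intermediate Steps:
h(Z, E) = (159 + E)/(-1298 + Z)
B = -3610286003/1969 (B = (-1260834 + (159 + 297)/(-1298 - 671)) - 572729 = (-1260834 + 456/(-1969)) - 572729 = (-1260834 - 1/1969*456) - 572729 = (-1260834 - 456/1969) - 572729 = -2482582602/1969 - 572729 = -3610286003/1969 ≈ -1.8336e+6)
sqrt(-308476 + B) = sqrt(-308476 - 3610286003/1969) = sqrt(-4217675247/1969) = 3*I*sqrt(922733617927)/1969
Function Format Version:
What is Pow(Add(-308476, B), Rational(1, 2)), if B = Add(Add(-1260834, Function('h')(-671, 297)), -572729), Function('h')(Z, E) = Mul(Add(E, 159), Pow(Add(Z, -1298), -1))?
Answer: Mul(Rational(3, 1969), I, Pow(922733617927, Rational(1, 2))) ≈ Mul(1463.6, I)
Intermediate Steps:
Function('h')(Z, E) = Mul(Pow(Add(-1298, Z), -1), Add(159, E)) (Function('h')(Z, E) = Mul(Add(159, E), Pow(Add(-1298, Z), -1)) = Mul(Pow(Add(-1298, Z), -1), Add(159, E)))
B = Rational(-3610286003, 1969) (B = Add(Add(-1260834, Mul(Pow(Add(-1298, -671), -1), Add(159, 297))), -572729) = Add(Add(-1260834, Mul(Pow(-1969, -1), 456)), -572729) = Add(Add(-1260834, Mul(Rational(-1, 1969), 456)), -572729) = Add(Add(-1260834, Rational(-456, 1969)), -572729) = Add(Rational(-2482582602, 1969), -572729) = Rational(-3610286003, 1969) ≈ -1.8336e+6)
Pow(Add(-308476, B), Rational(1, 2)) = Pow(Add(-308476, Rational(-3610286003, 1969)), Rational(1, 2)) = Pow(Rational(-4217675247, 1969), Rational(1, 2)) = Mul(Rational(3, 1969), I, Pow(922733617927, Rational(1, 2)))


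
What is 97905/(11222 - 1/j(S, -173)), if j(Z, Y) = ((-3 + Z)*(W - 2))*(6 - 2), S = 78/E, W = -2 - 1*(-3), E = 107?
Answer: 95163660/10907677 ≈ 8.7245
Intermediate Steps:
W = 1 (W = -2 + 3 = 1)
S = 78/107 ≈ 0.72897
j(Z, Y) = 12 - 4*Z (j(Z, Y) = ((-3 + Z)*(1 - 2))*(6 - 2) = ((-3 + Z)*(-1))*4 = (3 - Z)*4 = 12 - 4*Z)
97905/(11222 - 1/j(S, -173)) = 97905/(11222 - 1/(12 - 4*78/107)) = 97905/(11222 - 1/(12 - 312/107)) = 97905/(11222 - 1/972/107) = 97905/(11222 - 1*107/972) = 97905/(11222 - 107/972) = 97905/(10907677/972) = 97905*(972/10907677) = 95163660/10907677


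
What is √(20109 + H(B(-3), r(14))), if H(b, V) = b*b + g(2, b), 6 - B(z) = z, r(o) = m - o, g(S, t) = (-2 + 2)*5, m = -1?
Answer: √20190 ≈ 142.09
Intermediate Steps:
g(S, t) = 0 (g(S, t) = 0*5 = 0)
r(o) = -1 - o
B(z) = 6 - z
H(b, V) = b² (H(b, V) = b*b + 0 = b² + 0 = b²)
√(20109 + H(B(-3), r(14))) = √(20109 + (6 - 1*(-3))²) = √(20109 + (6 + 3)²) = √(20109 + 9²) = √(20109 + 81) = √20190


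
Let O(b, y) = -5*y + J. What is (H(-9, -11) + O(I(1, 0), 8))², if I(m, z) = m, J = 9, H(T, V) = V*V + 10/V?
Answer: 960400/121 ≈ 7937.2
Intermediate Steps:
H(T, V) = V² + 10/V
O(b, y) = 9 - 5*y (O(b, y) = -5*y + 9 = 9 - 5*y)
(H(-9, -11) + O(I(1, 0), 8))² = ((10 + (-11)³)/(-11) + (9 - 5*8))² = (-(10 - 1331)/11 + (9 - 40))² = (-1/11*(-1321) - 31)² = (1321/11 - 31)² = (980/11)² = 960400/121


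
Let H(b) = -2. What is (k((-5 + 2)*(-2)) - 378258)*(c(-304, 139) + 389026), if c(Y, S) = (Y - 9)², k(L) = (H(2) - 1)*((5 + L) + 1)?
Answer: -184227286530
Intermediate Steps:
k(L) = -18 - 3*L (k(L) = (-2 - 1)*((5 + L) + 1) = -3*(6 + L) = -18 - 3*L)
c(Y, S) = (-9 + Y)²
(k((-5 + 2)*(-2)) - 378258)*(c(-304, 139) + 389026) = ((-18 - 3*(-5 + 2)*(-2)) - 378258)*((-9 - 304)² + 389026) = ((-18 - (-9)*(-2)) - 378258)*((-313)² + 389026) = ((-18 - 3*6) - 378258)*(97969 + 389026) = ((-18 - 18) - 378258)*486995 = (-36 - 378258)*486995 = -378294*486995 = -184227286530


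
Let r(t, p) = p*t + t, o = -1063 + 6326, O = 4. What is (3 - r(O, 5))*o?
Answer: -110523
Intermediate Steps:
o = 5263
r(t, p) = t + p*t
(3 - r(O, 5))*o = (3 - 4*(1 + 5))*5263 = (3 - 4*6)*5263 = (3 - 1*24)*5263 = (3 - 24)*5263 = -21*5263 = -110523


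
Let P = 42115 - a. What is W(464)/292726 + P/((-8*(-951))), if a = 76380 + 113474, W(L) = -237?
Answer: -21624424805/1113529704 ≈ -19.420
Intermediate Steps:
a = 189854
P = -147739 (P = 42115 - 1*189854 = 42115 - 189854 = -147739)
W(464)/292726 + P/((-8*(-951))) = -237/292726 - 147739/((-8*(-951))) = -237*1/292726 - 147739/7608 = -237/292726 - 147739*1/7608 = -237/292726 - 147739/7608 = -21624424805/1113529704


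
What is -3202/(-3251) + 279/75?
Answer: 382393/81275 ≈ 4.7049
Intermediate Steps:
-3202/(-3251) + 279/75 = -3202*(-1/3251) + 279*(1/75) = 3202/3251 + 93/25 = 382393/81275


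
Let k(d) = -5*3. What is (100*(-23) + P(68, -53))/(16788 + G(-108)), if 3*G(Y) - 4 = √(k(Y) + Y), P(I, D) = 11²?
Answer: -329255616/2536935547 + 6537*I*√123/2536935547 ≈ -0.12978 + 2.8577e-5*I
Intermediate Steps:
k(d) = -15
P(I, D) = 121
G(Y) = 4/3 + √(-15 + Y)/3
(100*(-23) + P(68, -53))/(16788 + G(-108)) = (100*(-23) + 121)/(16788 + (4/3 + √(-15 - 108)/3)) = (-2300 + 121)/(16788 + (4/3 + √(-123)/3)) = -2179/(16788 + (4/3 + (I*√123)/3)) = -2179/(16788 + (4/3 + I*√123/3)) = -2179/(50368/3 + I*√123/3)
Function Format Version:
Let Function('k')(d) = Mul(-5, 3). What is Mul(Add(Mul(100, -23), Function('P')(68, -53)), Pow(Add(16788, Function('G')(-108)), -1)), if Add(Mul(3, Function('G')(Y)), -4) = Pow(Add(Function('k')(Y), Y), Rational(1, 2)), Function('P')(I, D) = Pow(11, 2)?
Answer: Add(Rational(-329255616, 2536935547), Mul(Rational(6537, 2536935547), I, Pow(123, Rational(1, 2)))) ≈ Add(-0.12978, Mul(2.8577e-5, I))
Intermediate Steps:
Function('k')(d) = -15
Function('P')(I, D) = 121
Function('G')(Y) = Add(Rational(4, 3), Mul(Rational(1, 3), Pow(Add(-15, Y), Rational(1, 2))))
Mul(Add(Mul(100, -23), Function('P')(68, -53)), Pow(Add(16788, Function('G')(-108)), -1)) = Mul(Add(Mul(100, -23), 121), Pow(Add(16788, Add(Rational(4, 3), Mul(Rational(1, 3), Pow(Add(-15, -108), Rational(1, 2))))), -1)) = Mul(Add(-2300, 121), Pow(Add(16788, Add(Rational(4, 3), Mul(Rational(1, 3), Pow(-123, Rational(1, 2))))), -1)) = Mul(-2179, Pow(Add(16788, Add(Rational(4, 3), Mul(Rational(1, 3), Mul(I, Pow(123, Rational(1, 2)))))), -1)) = Mul(-2179, Pow(Add(16788, Add(Rational(4, 3), Mul(Rational(1, 3), I, Pow(123, Rational(1, 2))))), -1)) = Mul(-2179, Pow(Add(Rational(50368, 3), Mul(Rational(1, 3), I, Pow(123, Rational(1, 2)))), -1))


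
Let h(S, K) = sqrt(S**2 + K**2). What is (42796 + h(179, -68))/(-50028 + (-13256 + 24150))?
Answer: -21398/19567 - sqrt(36665)/39134 ≈ -1.0985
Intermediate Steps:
h(S, K) = sqrt(K**2 + S**2)
(42796 + h(179, -68))/(-50028 + (-13256 + 24150)) = (42796 + sqrt((-68)**2 + 179**2))/(-50028 + (-13256 + 24150)) = (42796 + sqrt(4624 + 32041))/(-50028 + 10894) = (42796 + sqrt(36665))/(-39134) = (42796 + sqrt(36665))*(-1/39134) = -21398/19567 - sqrt(36665)/39134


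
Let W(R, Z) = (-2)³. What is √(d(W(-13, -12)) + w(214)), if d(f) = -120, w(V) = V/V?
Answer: I*√119 ≈ 10.909*I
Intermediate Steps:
W(R, Z) = -8
w(V) = 1
√(d(W(-13, -12)) + w(214)) = √(-120 + 1) = √(-119) = I*√119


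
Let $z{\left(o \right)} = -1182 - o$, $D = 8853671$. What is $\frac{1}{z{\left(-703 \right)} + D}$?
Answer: $\frac{1}{8853192} \approx 1.1295 \cdot 10^{-7}$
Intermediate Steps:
$\frac{1}{z{\left(-703 \right)} + D} = \frac{1}{\left(-1182 - -703\right) + 8853671} = \frac{1}{\left(-1182 + 703\right) + 8853671} = \frac{1}{-479 + 8853671} = \frac{1}{8853192}$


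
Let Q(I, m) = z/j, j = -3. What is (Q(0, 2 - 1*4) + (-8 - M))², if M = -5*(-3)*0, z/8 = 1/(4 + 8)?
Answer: 5476/81 ≈ 67.605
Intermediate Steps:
z = ⅔ (z = 8/(4 + 8) = 8/12 = 8*(1/12) = ⅔ ≈ 0.66667)
M = 0 (M = 15*0 = 0)
Q(I, m) = -2/9 (Q(I, m) = (⅔)/(-3) = (⅔)*(-⅓) = -2/9)
(Q(0, 2 - 1*4) + (-8 - M))² = (-2/9 + (-8 - 1*0))² = (-2/9 + (-8 + 0))² = (-2/9 - 8)² = (-74/9)² = 5476/81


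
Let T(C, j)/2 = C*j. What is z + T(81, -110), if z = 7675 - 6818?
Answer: -16963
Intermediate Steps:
T(C, j) = 2*C*j (T(C, j) = 2*(C*j) = 2*C*j)
z = 857
z + T(81, -110) = 857 + 2*81*(-110) = 857 - 17820 = -16963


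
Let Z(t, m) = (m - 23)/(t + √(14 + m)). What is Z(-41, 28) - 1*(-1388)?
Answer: 2274727/1639 - 5*√42/1639 ≈ 1387.9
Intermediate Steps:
Z(t, m) = (-23 + m)/(t + √(14 + m))
Z(-41, 28) - 1*(-1388) = (-23 + 28)/(-41 + √(14 + 28)) - 1*(-1388) = 5/(-41 + √42) + 1388 = 1388 + 5/(-41 + √42)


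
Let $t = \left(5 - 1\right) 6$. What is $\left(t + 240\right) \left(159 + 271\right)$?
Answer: $113520$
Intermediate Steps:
$t = 24$ ($t = 4 \cdot 6 = 24$)
$\left(t + 240\right) \left(159 + 271\right) = \left(24 + 240\right) \left(159 + 271\right) = 264 \cdot 430 = 113520$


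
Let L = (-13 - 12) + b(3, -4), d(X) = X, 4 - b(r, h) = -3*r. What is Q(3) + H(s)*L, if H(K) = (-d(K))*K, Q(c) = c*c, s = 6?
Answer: 441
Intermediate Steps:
b(r, h) = 4 + 3*r (b(r, h) = 4 - (-3)*r = 4 + 3*r)
L = -12 (L = (-13 - 12) + (4 + 3*3) = -25 + (4 + 9) = -25 + 13 = -12)
Q(c) = c**2
H(K) = -K**2 (H(K) = (-K)*K = -K**2)
Q(3) + H(s)*L = 3**2 - 1*6**2*(-12) = 9 - 1*36*(-12) = 9 - 36*(-12) = 9 + 432 = 441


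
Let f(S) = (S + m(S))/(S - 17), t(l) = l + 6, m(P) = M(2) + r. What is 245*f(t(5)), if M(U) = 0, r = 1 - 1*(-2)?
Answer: -1715/3 ≈ -571.67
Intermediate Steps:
r = 3 (r = 1 + 2 = 3)
m(P) = 3 (m(P) = 0 + 3 = 3)
t(l) = 6 + l
f(S) = (3 + S)/(-17 + S) (f(S) = (S + 3)/(S - 17) = (3 + S)/(-17 + S))
245*f(t(5)) = 245*((3 + (6 + 5))/(-17 + (6 + 5))) = 245*((3 + 11)/(-17 + 11)) = 245*(14/(-6)) = 245*(-⅙*14) = 245*(-7/3) = -1715/3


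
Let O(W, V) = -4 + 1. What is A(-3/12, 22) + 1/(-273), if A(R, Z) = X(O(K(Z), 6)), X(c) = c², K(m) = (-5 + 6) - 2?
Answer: 2456/273 ≈ 8.9963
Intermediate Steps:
K(m) = -1 (K(m) = 1 - 2 = -1)
O(W, V) = -3
A(R, Z) = 9 (A(R, Z) = (-3)² = 9)
A(-3/12, 22) + 1/(-273) = 9 + 1/(-273) = 9 - 1/273 = 2456/273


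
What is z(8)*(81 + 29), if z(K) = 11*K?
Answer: 9680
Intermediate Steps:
z(8)*(81 + 29) = (11*8)*(81 + 29) = 88*110 = 9680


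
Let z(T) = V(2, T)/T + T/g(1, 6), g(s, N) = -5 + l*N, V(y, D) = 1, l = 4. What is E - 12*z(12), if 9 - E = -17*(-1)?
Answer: -315/19 ≈ -16.579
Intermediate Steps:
g(s, N) = -5 + 4*N
E = -8 (E = 9 - (-17)*(-1) = 9 - 1*17 = 9 - 17 = -8)
z(T) = 1/T + T/19 (z(T) = 1/T + T/(-5 + 4*6) = 1/T + T/(-5 + 24) = 1/T + T/19)
E - 12*z(12) = -8 - 12*(1/12 + (1/19)*12) = -8 - 12*(1/12 + 12/19) = -8 - 12*163/228 = -8 - 163/19 = -315/19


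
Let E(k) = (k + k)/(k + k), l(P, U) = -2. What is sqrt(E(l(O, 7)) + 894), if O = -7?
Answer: sqrt(895) ≈ 29.917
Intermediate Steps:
E(k) = 1 (E(k) = (2*k)/((2*k)) = (2*k)*(1/(2*k)) = 1)
sqrt(E(l(O, 7)) + 894) = sqrt(1 + 894) = sqrt(895)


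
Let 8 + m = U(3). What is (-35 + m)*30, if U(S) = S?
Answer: -1200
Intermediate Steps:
m = -5 (m = -8 + 3 = -5)
(-35 + m)*30 = (-35 - 5)*30 = -40*30 = -1200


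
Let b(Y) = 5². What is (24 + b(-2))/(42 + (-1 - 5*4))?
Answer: 7/3 ≈ 2.3333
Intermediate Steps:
b(Y) = 25
(24 + b(-2))/(42 + (-1 - 5*4)) = (24 + 25)/(42 + (-1 - 5*4)) = 49/(42 + (-1 - 20)) = 49/(42 - 21) = 49/21 = 49*(1/21) = 7/3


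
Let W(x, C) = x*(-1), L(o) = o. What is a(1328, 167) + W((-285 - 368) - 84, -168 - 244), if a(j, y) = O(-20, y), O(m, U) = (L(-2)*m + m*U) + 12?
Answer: -2551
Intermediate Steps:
O(m, U) = 12 - 2*m + U*m (O(m, U) = (-2*m + m*U) + 12 = (-2*m + U*m) + 12 = 12 - 2*m + U*m)
a(j, y) = 52 - 20*y (a(j, y) = 12 - 2*(-20) + y*(-20) = 12 + 40 - 20*y = 52 - 20*y)
W(x, C) = -x
a(1328, 167) + W((-285 - 368) - 84, -168 - 244) = (52 - 20*167) - ((-285 - 368) - 84) = (52 - 3340) - (-653 - 84) = -3288 - 1*(-737) = -3288 + 737 = -2551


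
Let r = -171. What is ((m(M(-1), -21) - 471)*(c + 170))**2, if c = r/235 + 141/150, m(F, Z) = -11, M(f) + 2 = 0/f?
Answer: 9292913535258081/1380625 ≈ 6.7309e+9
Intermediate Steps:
M(f) = -2 (M(f) = -2 + 0/f = -2 + 0 = -2)
c = 499/2350 (c = -171/235 + 141/150 = -171*1/235 + 141*(1/150) = -171/235 + 47/50 = 499/2350 ≈ 0.21234)
((m(M(-1), -21) - 471)*(c + 170))**2 = ((-11 - 471)*(499/2350 + 170))**2 = (-482*399999/2350)**2 = (-96399759/1175)**2 = 9292913535258081/1380625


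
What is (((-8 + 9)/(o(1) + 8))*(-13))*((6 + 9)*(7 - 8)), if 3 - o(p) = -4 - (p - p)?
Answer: 13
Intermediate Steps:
o(p) = 7 (o(p) = 3 - (-4 - (p - p)) = 3 - (-4 - 1*0) = 3 - (-4 + 0) = 3 - 1*(-4) = 3 + 4 = 7)
(((-8 + 9)/(o(1) + 8))*(-13))*((6 + 9)*(7 - 8)) = (((-8 + 9)/(7 + 8))*(-13))*((6 + 9)*(7 - 8)) = ((1/15)*(-13))*(15*(-1)) = ((1*(1/15))*(-13))*(-15) = ((1/15)*(-13))*(-15) = -13/15*(-15) = 13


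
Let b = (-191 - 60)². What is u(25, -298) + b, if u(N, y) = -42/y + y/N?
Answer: 234634848/3725 ≈ 62989.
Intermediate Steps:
b = 63001 (b = (-251)² = 63001)
u(25, -298) + b = (-42/(-298) - 298/25) + 63001 = (-42*(-1/298) - 298*1/25) + 63001 = (21/149 - 298/25) + 63001 = -43877/3725 + 63001 = 234634848/3725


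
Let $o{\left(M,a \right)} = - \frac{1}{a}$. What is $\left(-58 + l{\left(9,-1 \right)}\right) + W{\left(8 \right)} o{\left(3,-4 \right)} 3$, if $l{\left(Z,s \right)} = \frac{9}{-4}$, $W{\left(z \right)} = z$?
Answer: $- \frac{217}{4} \approx -54.25$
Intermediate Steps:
$l{\left(Z,s \right)} = - \frac{9}{4}$ ($l{\left(Z,s \right)} = 9 \left(- \frac{1}{4}\right) = - \frac{9}{4}$)
$\left(-58 + l{\left(9,-1 \right)}\right) + W{\left(8 \right)} o{\left(3,-4 \right)} 3 = \left(-58 - \frac{9}{4}\right) + 8 - \frac{1}{-4} \cdot 3 = - \frac{241}{4} + 8 \left(-1\right) \left(- \frac{1}{4}\right) 3 = - \frac{241}{4} + 8 \cdot \frac{1}{4} \cdot 3 = - \frac{241}{4} + 8 \cdot \frac{3}{4} = - \frac{241}{4} + 6 = - \frac{217}{4}$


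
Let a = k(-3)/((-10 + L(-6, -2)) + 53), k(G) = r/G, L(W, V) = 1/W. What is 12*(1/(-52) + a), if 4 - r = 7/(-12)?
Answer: -2201/3341 ≈ -0.65878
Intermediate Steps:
r = 55/12 (r = 4 - 7/(-12) = 4 - 7*(-1)/12 = 4 - 1*(-7/12) = 4 + 7/12 = 55/12 ≈ 4.5833)
k(G) = 55/(12*G)
a = -55/1542 (a = ((55/12)/(-3))/((-10 + 1/(-6)) + 53) = ((55/12)*(-⅓))/((-10 - ⅙) + 53) = -55/(36*(-61/6 + 53)) = -55/(36*257/6) = -55/36*6/257 = -55/1542 ≈ -0.035668)
12*(1/(-52) + a) = 12*(1/(-52) - 55/1542) = 12*(-1/52 - 55/1542) = 12*(-2201/40092) = -2201/3341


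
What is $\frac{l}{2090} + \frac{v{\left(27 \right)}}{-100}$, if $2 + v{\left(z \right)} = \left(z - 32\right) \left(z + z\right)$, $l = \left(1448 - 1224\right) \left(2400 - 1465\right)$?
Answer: $\frac{48892}{475} \approx 102.93$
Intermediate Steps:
$l = 209440$ ($l = 224 \cdot 935 = 209440$)
$v{\left(z \right)} = -2 + 2 z \left(-32 + z\right)$ ($v{\left(z \right)} = -2 + \left(z - 32\right) \left(z + z\right) = -2 + \left(-32 + z\right) 2 z = -2 + 2 z \left(-32 + z\right)$)
$\frac{l}{2090} + \frac{v{\left(27 \right)}}{-100} = \frac{209440}{2090} + \frac{-2 - 1728 + 2 \cdot 27^{2}}{-100} = 209440 \cdot \frac{1}{2090} + \left(-2 - 1728 + 2 \cdot 729\right) \left(- \frac{1}{100}\right) = \frac{1904}{19} + \left(-2 - 1728 + 1458\right) \left(- \frac{1}{100}\right) = \frac{1904}{19} - - \frac{68}{25} = \frac{1904}{19} + \frac{68}{25} = \frac{48892}{475}$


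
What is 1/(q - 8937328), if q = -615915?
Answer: -1/9553243 ≈ -1.0468e-7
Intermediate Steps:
1/(q - 8937328) = 1/(-615915 - 8937328) = 1/(-9553243) = -1/9553243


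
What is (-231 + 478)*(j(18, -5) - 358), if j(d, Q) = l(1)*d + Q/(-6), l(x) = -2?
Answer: -582673/6 ≈ -97112.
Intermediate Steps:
j(d, Q) = -2*d - Q/6 (j(d, Q) = -2*d + Q/(-6) = -2*d - Q/6)
(-231 + 478)*(j(18, -5) - 358) = (-231 + 478)*((-2*18 - ⅙*(-5)) - 358) = 247*((-36 + ⅚) - 358) = 247*(-211/6 - 358) = 247*(-2359/6) = -582673/6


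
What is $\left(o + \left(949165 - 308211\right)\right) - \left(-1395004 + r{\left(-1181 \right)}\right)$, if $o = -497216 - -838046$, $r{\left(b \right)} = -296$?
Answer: $2377084$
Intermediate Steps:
$o = 340830$ ($o = -497216 + 838046 = 340830$)
$\left(o + \left(949165 - 308211\right)\right) - \left(-1395004 + r{\left(-1181 \right)}\right) = \left(340830 + \left(949165 - 308211\right)\right) + \left(1395004 - -296\right) = \left(340830 + \left(949165 - 308211\right)\right) + \left(1395004 + 296\right) = \left(340830 + 640954\right) + 1395300 = 981784 + 1395300 = 2377084$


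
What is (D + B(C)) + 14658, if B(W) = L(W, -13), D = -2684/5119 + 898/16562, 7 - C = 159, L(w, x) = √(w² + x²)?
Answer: 621339127089/42390439 + 37*√17 ≈ 14810.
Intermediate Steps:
C = -152 (C = 7 - 1*159 = 7 - 159 = -152)
D = -19927773/42390439 (D = -2684*1/5119 + 898*(1/16562) = -2684/5119 + 449/8281 = -19927773/42390439 ≈ -0.47010)
B(W) = √(169 + W²) (B(W) = √(W² + (-13)²) = √(W² + 169) = √(169 + W²))
(D + B(C)) + 14658 = (-19927773/42390439 + √(169 + (-152)²)) + 14658 = (-19927773/42390439 + √(169 + 23104)) + 14658 = (-19927773/42390439 + √23273) + 14658 = (-19927773/42390439 + 37*√17) + 14658 = 621339127089/42390439 + 37*√17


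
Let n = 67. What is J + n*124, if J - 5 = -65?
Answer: 8248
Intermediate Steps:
J = -60 (J = 5 - 65 = -60)
J + n*124 = -60 + 67*124 = -60 + 8308 = 8248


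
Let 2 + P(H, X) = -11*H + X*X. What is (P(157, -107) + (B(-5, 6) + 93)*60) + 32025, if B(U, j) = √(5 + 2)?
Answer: 47325 + 60*√7 ≈ 47484.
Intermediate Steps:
P(H, X) = -2 + X² - 11*H (P(H, X) = -2 + (-11*H + X*X) = -2 + (-11*H + X²) = -2 + (X² - 11*H) = -2 + X² - 11*H)
B(U, j) = √7
(P(157, -107) + (B(-5, 6) + 93)*60) + 32025 = ((-2 + (-107)² - 11*157) + (√7 + 93)*60) + 32025 = ((-2 + 11449 - 1727) + (93 + √7)*60) + 32025 = (9720 + (5580 + 60*√7)) + 32025 = (15300 + 60*√7) + 32025 = 47325 + 60*√7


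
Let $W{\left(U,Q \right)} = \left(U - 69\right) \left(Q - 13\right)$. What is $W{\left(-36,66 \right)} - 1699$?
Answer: $-7264$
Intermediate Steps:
$W{\left(U,Q \right)} = \left(-69 + U\right) \left(-13 + Q\right)$
$W{\left(-36,66 \right)} - 1699 = \left(897 - 4554 - -468 + 66 \left(-36\right)\right) - 1699 = \left(897 - 4554 + 468 - 2376\right) - 1699 = -5565 - 1699 = -7264$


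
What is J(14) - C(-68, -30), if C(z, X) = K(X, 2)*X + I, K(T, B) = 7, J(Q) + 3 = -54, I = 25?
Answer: 128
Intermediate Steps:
J(Q) = -57 (J(Q) = -3 - 54 = -57)
C(z, X) = 25 + 7*X (C(z, X) = 7*X + 25 = 25 + 7*X)
J(14) - C(-68, -30) = -57 - (25 + 7*(-30)) = -57 - (25 - 210) = -57 - 1*(-185) = -57 + 185 = 128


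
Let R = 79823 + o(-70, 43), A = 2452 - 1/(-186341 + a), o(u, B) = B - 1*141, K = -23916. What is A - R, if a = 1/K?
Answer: -344369547525545/4456531357 ≈ -77273.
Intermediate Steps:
a = -1/23916 (a = 1/(-23916) = -1/23916 ≈ -4.1813e-5)
o(u, B) = -141 + B (o(u, B) = B - 141 = -141 + B)
A = 10927414911280/4456531357 (A = 2452 - 1/(-186341 - 1/23916) = 2452 - 1/(-4456531357/23916) = 2452 - 1*(-23916/4456531357) = 2452 + 23916/4456531357 = 10927414911280/4456531357 ≈ 2452.0)
R = 79725 (R = 79823 + (-141 + 43) = 79823 - 98 = 79725)
A - R = 10927414911280/4456531357 - 1*79725 = 10927414911280/4456531357 - 79725 = -344369547525545/4456531357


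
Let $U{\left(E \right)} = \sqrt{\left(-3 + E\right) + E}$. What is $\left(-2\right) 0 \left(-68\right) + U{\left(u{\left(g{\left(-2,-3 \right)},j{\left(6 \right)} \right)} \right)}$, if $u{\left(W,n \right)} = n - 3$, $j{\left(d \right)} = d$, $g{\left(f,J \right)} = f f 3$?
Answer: $\sqrt{3} \approx 1.732$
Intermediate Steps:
$g{\left(f,J \right)} = 3 f^{2}$ ($g{\left(f,J \right)} = f 3 f = 3 f^{2}$)
$u{\left(W,n \right)} = -3 + n$
$U{\left(E \right)} = \sqrt{-3 + 2 E}$
$\left(-2\right) 0 \left(-68\right) + U{\left(u{\left(g{\left(-2,-3 \right)},j{\left(6 \right)} \right)} \right)} = \left(-2\right) 0 \left(-68\right) + \sqrt{-3 + 2 \left(-3 + 6\right)} = 0 \left(-68\right) + \sqrt{-3 + 2 \cdot 3} = 0 + \sqrt{-3 + 6} = 0 + \sqrt{3} = \sqrt{3}$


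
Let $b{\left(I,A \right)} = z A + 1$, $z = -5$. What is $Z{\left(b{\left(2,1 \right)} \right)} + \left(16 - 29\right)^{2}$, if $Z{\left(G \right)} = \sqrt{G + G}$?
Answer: $169 + 2 i \sqrt{2} \approx 169.0 + 2.8284 i$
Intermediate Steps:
$b{\left(I,A \right)} = 1 - 5 A$ ($b{\left(I,A \right)} = - 5 A + 1 = 1 - 5 A$)
$Z{\left(G \right)} = \sqrt{2} \sqrt{G}$ ($Z{\left(G \right)} = \sqrt{2 G} = \sqrt{2} \sqrt{G}$)
$Z{\left(b{\left(2,1 \right)} \right)} + \left(16 - 29\right)^{2} = \sqrt{2} \sqrt{1 - 5} + \left(16 - 29\right)^{2} = \sqrt{2} \sqrt{1 - 5} + \left(-13\right)^{2} = \sqrt{2} \sqrt{-4} + 169 = \sqrt{2} \cdot 2 i + 169 = 2 i \sqrt{2} + 169 = 169 + 2 i \sqrt{2}$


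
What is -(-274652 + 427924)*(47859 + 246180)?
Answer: -45067945608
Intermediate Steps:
-(-274652 + 427924)*(47859 + 246180) = -153272*294039 = -1*45067945608 = -45067945608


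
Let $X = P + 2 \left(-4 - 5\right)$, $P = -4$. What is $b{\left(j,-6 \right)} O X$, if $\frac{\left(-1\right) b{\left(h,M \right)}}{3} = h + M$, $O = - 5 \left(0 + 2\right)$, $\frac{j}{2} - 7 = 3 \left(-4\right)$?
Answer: $10560$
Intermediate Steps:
$j = -10$ ($j = 14 + 2 \cdot 3 \left(-4\right) = 14 + 2 \left(-12\right) = 14 - 24 = -10$)
$O = -10$ ($O = \left(-5\right) 2 = -10$)
$X = -22$ ($X = -4 + 2 \left(-4 - 5\right) = -4 + 2 \left(-9\right) = -4 - 18 = -22$)
$b{\left(h,M \right)} = - 3 M - 3 h$ ($b{\left(h,M \right)} = - 3 \left(h + M\right) = - 3 \left(M + h\right) = - 3 M - 3 h$)
$b{\left(j,-6 \right)} O X = \left(\left(-3\right) \left(-6\right) - -30\right) \left(-10\right) \left(-22\right) = \left(18 + 30\right) \left(-10\right) \left(-22\right) = 48 \left(-10\right) \left(-22\right) = \left(-480\right) \left(-22\right) = 10560$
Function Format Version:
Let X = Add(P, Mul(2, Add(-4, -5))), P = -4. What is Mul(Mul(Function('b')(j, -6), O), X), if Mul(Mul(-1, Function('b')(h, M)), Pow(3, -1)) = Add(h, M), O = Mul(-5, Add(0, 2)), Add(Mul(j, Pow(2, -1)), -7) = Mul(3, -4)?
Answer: 10560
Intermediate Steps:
j = -10 (j = Add(14, Mul(2, Mul(3, -4))) = Add(14, Mul(2, -12)) = Add(14, -24) = -10)
O = -10 (O = Mul(-5, 2) = -10)
X = -22 (X = Add(-4, Mul(2, Add(-4, -5))) = Add(-4, Mul(2, -9)) = Add(-4, -18) = -22)
Function('b')(h, M) = Add(Mul(-3, M), Mul(-3, h)) (Function('b')(h, M) = Mul(-3, Add(h, M)) = Mul(-3, Add(M, h)) = Add(Mul(-3, M), Mul(-3, h)))
Mul(Mul(Function('b')(j, -6), O), X) = Mul(Mul(Add(Mul(-3, -6), Mul(-3, -10)), -10), -22) = Mul(Mul(Add(18, 30), -10), -22) = Mul(Mul(48, -10), -22) = Mul(-480, -22) = 10560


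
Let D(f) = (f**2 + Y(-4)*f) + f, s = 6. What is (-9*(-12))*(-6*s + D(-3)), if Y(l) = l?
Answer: -1944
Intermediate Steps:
D(f) = f**2 - 3*f (D(f) = (f**2 - 4*f) + f = f**2 - 3*f)
(-9*(-12))*(-6*s + D(-3)) = (-9*(-12))*(-6*6 - 3*(-3 - 3)) = 108*(-36 - 3*(-6)) = 108*(-36 + 18) = 108*(-18) = -1944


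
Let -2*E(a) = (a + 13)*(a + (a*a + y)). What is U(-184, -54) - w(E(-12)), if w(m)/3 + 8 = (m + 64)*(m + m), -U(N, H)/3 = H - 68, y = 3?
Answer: -2055/2 ≈ -1027.5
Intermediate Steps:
U(N, H) = 204 - 3*H (U(N, H) = -3*(H - 68) = -3*(-68 + H) = 204 - 3*H)
E(a) = -(13 + a)*(3 + a + a**2)/2 (E(a) = -(a + 13)*(a + (a*a + 3))/2 = -(13 + a)*(a + (a**2 + 3))/2 = -(13 + a)*(a + (3 + a**2))/2 = -(13 + a)*(3 + a + a**2)/2)
w(m) = -24 + 6*m*(64 + m) (w(m) = -24 + 3*((m + 64)*(m + m)) = -24 + 3*((64 + m)*(2*m)) = -24 + 3*(2*m*(64 + m)) = -24 + 6*m*(64 + m))
U(-184, -54) - w(E(-12)) = (204 - 3*(-54)) - (-24 + 6*(-39/2 - 8*(-12) - 7*(-12)**2 - 1/2*(-12)**3)**2 + 384*(-39/2 - 8*(-12) - 7*(-12)**2 - 1/2*(-12)**3)) = (204 + 162) - (-24 + 6*(-39/2 + 96 - 7*144 - 1/2*(-1728))**2 + 384*(-39/2 + 96 - 7*144 - 1/2*(-1728))) = 366 - (-24 + 6*(-39/2 + 96 - 1008 + 864)**2 + 384*(-39/2 + 96 - 1008 + 864)) = 366 - (-24 + 6*(-135/2)**2 + 384*(-135/2)) = 366 - (-24 + 6*(18225/4) - 25920) = 366 - (-24 + 54675/2 - 25920) = 366 - 1*2787/2 = 366 - 2787/2 = -2055/2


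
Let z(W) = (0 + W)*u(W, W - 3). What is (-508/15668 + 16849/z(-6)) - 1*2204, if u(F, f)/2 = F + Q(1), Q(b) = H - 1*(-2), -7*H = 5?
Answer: -2956762489/1551132 ≈ -1906.2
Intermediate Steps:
H = -5/7 (H = -⅐*5 = -5/7 ≈ -0.71429)
Q(b) = 9/7 (Q(b) = -5/7 - 1*(-2) = -5/7 + 2 = 9/7)
u(F, f) = 18/7 + 2*F (u(F, f) = 2*(F + 9/7) = 2*(9/7 + F) = 18/7 + 2*F)
z(W) = W*(18/7 + 2*W) (z(W) = (0 + W)*(18/7 + 2*W) = W*(18/7 + 2*W))
(-508/15668 + 16849/z(-6)) - 1*2204 = (-508/15668 + 16849/(((2/7)*(-6)*(9 + 7*(-6))))) - 1*2204 = (-508*1/15668 + 16849/(((2/7)*(-6)*(9 - 42)))) - 2204 = (-127/3917 + 16849/(((2/7)*(-6)*(-33)))) - 2204 = (-127/3917 + 16849/(396/7)) - 2204 = (-127/3917 + 16849*(7/396)) - 2204 = (-127/3917 + 117943/396) - 2204 = 461932439/1551132 - 2204 = -2956762489/1551132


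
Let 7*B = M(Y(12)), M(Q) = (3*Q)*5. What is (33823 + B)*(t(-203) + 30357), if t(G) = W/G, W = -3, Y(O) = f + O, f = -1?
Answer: 1460050314924/1421 ≈ 1.0275e+9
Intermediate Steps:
Y(O) = -1 + O
M(Q) = 15*Q
B = 165/7 (B = (15*(-1 + 12))/7 = (15*11)/7 = (⅐)*165 = 165/7 ≈ 23.571)
t(G) = -3/G
(33823 + B)*(t(-203) + 30357) = (33823 + 165/7)*(-3/(-203) + 30357) = 236926*(-3*(-1/203) + 30357)/7 = 236926*(3/203 + 30357)/7 = (236926/7)*(6162474/203) = 1460050314924/1421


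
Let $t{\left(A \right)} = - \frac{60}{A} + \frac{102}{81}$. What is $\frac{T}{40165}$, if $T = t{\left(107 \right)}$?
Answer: $\frac{2018}{116036685} \approx 1.7391 \cdot 10^{-5}$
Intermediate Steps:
$t{\left(A \right)} = \frac{34}{27} - \frac{60}{A}$ ($t{\left(A \right)} = - \frac{60}{A} + 102 \cdot \frac{1}{81} = - \frac{60}{A} + \frac{34}{27} = \frac{34}{27} - \frac{60}{A}$)
$T = \frac{2018}{2889}$ ($T = \frac{34}{27} - \frac{60}{107} = \frac{2018}{2889} \approx 0.69851$)
$\frac{T}{40165} = \frac{2018}{2889 \cdot 40165} = \frac{2018}{2889} \cdot \frac{1}{40165} = \frac{2018}{116036685}$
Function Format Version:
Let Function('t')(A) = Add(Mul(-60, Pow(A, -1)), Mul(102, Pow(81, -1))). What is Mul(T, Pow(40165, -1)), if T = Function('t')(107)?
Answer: Rational(2018, 116036685) ≈ 1.7391e-5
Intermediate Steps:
Function('t')(A) = Add(Rational(34, 27), Mul(-60, Pow(A, -1))) (Function('t')(A) = Add(Mul(-60, Pow(A, -1)), Mul(102, Rational(1, 81))) = Add(Mul(-60, Pow(A, -1)), Rational(34, 27)) = Add(Rational(34, 27), Mul(-60, Pow(A, -1))))
T = Rational(2018, 2889) (T = Add(Rational(34, 27), Mul(-60, Pow(107, -1))) = Add(Rational(34, 27), Mul(-60, Rational(1, 107))) = Add(Rational(34, 27), Rational(-60, 107)) = Rational(2018, 2889) ≈ 0.69851)
Mul(T, Pow(40165, -1)) = Mul(Rational(2018, 2889), Pow(40165, -1)) = Mul(Rational(2018, 2889), Rational(1, 40165)) = Rational(2018, 116036685)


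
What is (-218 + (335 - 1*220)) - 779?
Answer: -882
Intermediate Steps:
(-218 + (335 - 1*220)) - 779 = (-218 + (335 - 220)) - 779 = (-218 + 115) - 779 = -103 - 779 = -882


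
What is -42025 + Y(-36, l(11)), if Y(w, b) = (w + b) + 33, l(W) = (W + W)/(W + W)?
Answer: -42027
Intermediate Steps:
l(W) = 1 (l(W) = (2*W)/((2*W)) = (2*W)*(1/(2*W)) = 1)
Y(w, b) = 33 + b + w (Y(w, b) = (b + w) + 33 = 33 + b + w)
-42025 + Y(-36, l(11)) = -42025 + (33 + 1 - 36) = -42025 - 2 = -42027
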